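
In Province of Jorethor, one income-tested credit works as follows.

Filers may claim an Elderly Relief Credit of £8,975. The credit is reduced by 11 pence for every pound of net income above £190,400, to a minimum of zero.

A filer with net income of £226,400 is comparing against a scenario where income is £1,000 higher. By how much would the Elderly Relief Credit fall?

At £226,400 — 11% of the £36,000 excess over £190,400 is £3,960; credit = £8,975 − £3,960 = £5,015.
At £227,400 — 11% of the £37,000 excess over £190,400 is £4,070; credit = £8,975 − £4,070 = £4,905.
Lost: £5,015 − £4,905 = £110.

£110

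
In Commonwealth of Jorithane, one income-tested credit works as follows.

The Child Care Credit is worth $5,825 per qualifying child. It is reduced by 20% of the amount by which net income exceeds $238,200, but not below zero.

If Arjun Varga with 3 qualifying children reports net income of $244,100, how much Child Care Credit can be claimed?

$16,295

Child Care Credit: base = 3 × $5,825 = $17,475. 20% of the $5,900 excess over $238,200 is $1,180; credit = $17,475 − $1,180 = $16,295.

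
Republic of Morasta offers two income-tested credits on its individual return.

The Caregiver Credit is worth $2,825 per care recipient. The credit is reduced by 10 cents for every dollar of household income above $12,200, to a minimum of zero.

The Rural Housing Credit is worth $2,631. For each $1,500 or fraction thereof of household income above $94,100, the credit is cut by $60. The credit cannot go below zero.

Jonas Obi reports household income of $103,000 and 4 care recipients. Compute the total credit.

Caregiver Credit: base = 4 × $2,825 = $11,300. 10% of the $90,800 excess over $12,200 is $9,080; credit = $11,300 − $9,080 = $2,220.
Rural Housing Credit: income exceeds $94,100 by $8,900, which is 6 full-or-partial $1,500 increments; reduction = 6 × $60 = $360, leaving $2,271.
Total: $2,220 + $2,271 = $4,491.

$4,491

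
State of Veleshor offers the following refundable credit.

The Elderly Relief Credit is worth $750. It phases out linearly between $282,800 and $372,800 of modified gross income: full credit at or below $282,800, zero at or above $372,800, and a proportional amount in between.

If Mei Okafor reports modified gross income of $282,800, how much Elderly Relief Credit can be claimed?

$750

Elderly Relief Credit: $282,800 is at or below the $282,800 threshold, so the full $750 applies.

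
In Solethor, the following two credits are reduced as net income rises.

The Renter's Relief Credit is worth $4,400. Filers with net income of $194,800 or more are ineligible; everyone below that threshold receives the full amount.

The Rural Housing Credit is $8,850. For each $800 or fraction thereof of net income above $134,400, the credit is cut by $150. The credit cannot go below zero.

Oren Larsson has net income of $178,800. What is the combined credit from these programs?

Renter's Relief Credit: $178,800 is below the $194,800 cutoff, so the full $4,400 applies.
Rural Housing Credit: income exceeds $134,400 by $44,400, which is 56 full-or-partial $800 increments; reduction = 56 × $150 = $8,400, leaving $450.
Total: $4,400 + $450 = $4,850.

$4,850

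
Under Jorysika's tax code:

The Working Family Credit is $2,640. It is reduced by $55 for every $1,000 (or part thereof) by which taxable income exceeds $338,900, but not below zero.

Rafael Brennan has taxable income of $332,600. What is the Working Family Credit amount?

$2,640

Working Family Credit: $332,600 is at or below the $338,900 threshold, so the full $2,640 applies.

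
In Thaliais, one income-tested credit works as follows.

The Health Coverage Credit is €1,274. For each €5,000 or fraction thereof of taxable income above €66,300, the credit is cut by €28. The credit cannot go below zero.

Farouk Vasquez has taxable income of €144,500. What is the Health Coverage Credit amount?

Health Coverage Credit: income exceeds €66,300 by €78,200, which is 16 full-or-partial €5,000 increments; reduction = 16 × €28 = €448, leaving €826.

€826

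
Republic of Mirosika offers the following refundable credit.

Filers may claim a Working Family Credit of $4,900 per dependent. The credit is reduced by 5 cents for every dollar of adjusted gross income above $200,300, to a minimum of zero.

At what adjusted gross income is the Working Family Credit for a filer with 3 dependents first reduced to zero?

Full credit = 3 × $4,900 = $14,700.
The credit falls by 5% of each dollar above $200,300, so it reaches zero when the excess is $14,700 / 5% = $294,000: income = $200,300 + $294,000 = $494,300.

$494,300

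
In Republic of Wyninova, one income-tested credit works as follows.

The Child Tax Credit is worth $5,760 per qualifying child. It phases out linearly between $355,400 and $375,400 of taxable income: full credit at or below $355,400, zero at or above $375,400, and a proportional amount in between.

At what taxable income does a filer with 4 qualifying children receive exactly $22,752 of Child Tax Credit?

Full credit = 4 × $5,760 = $23,040.
$22,752 is 22,752/23,040 of the full $23,040, so 288/23,040 of the $20,000 range has been used: income = $355,400 + $20,000 × 288/23,040 = $355,650.

$355,650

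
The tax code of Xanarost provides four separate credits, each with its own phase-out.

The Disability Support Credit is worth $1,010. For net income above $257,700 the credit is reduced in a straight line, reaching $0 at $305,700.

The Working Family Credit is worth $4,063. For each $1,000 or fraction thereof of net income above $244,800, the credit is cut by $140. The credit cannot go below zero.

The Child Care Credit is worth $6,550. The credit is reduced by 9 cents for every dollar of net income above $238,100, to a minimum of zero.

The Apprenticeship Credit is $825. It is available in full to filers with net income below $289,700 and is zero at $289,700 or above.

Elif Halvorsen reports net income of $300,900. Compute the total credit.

$999

Disability Support Credit: $300,900 is $43,200 into a $48,000 phase-out range, leaving 4,800/48,000 of the credit: $1,010 × 4,800/48,000 = $101.
Working Family Credit: income exceeds $244,800 by $56,100 → 57 increments × $140 = $7,980 ≥ base, so the credit is $0.
Child Care Credit: 9% of the $62,800 excess over $238,100 is $5,652; credit = $6,550 − $5,652 = $898.
Apprenticeship Credit: $300,900 meets or exceeds the $289,700 cutoff, so the credit is $0.
Total: $101 + $0 + $898 + $0 = $999.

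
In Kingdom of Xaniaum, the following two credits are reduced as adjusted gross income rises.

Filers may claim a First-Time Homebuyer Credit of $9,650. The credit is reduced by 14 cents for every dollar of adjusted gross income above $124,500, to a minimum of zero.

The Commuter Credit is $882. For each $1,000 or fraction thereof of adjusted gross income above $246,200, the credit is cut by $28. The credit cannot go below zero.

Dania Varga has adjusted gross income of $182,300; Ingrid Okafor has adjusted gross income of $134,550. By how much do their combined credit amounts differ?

$6,685

Dania ($182,300): First-Time Homebuyer Credit: 14% of the $57,800 excess over $124,500 is $8,092; credit = $9,650 − $8,092 = $1,558. Commuter Credit: $182,300 is at or below the $246,200 threshold, so the full $882 applies. total $1,558 + $882 = $2,440
Ingrid ($134,550): First-Time Homebuyer Credit: 14% of the $10,050 excess over $124,500 is $1,407; credit = $9,650 − $1,407 = $8,243. Commuter Credit: $134,550 is at or below the $246,200 threshold, so the full $882 applies. total $8,243 + $882 = $9,125
Difference: |$2,440 − $9,125| = $6,685.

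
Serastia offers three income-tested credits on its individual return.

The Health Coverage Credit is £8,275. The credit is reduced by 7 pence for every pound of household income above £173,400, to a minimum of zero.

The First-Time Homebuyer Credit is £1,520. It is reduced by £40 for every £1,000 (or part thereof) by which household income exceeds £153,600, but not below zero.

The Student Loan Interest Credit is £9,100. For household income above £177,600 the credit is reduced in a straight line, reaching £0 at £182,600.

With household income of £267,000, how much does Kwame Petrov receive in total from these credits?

£1,723

Health Coverage Credit: 7% of the £93,600 excess over £173,400 is £6,552; credit = £8,275 − £6,552 = £1,723.
First-Time Homebuyer Credit: income exceeds £153,600 by £113,400 → 114 increments × £40 = £4,560 ≥ base, so the credit is £0.
Student Loan Interest Credit: £267,000 is at or above £182,600, so the credit is £0.
Total: £1,723 + £0 + £0 = £1,723.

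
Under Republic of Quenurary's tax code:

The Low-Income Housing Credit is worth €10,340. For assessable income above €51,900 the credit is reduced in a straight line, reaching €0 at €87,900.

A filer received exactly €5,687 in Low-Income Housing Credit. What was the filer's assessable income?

€5,687 is 5,687/10,340 of the full €10,340, so 4,653/10,340 of the €36,000 range has been used: income = €51,900 + €36,000 × 4,653/10,340 = €68,100.

€68,100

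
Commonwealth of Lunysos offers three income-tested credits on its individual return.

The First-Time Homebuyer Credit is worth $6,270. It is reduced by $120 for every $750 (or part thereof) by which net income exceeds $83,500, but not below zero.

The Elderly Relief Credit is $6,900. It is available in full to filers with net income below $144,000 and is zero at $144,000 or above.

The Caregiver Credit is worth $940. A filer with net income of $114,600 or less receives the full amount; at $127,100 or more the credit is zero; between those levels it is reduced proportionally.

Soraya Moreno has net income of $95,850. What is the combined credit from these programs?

First-Time Homebuyer Credit: income exceeds $83,500 by $12,350, which is 17 full-or-partial $750 increments; reduction = 17 × $120 = $2,040, leaving $4,230.
Elderly Relief Credit: $95,850 is below the $144,000 cutoff, so the full $6,900 applies.
Caregiver Credit: $95,850 is at or below the $114,600 threshold, so the full $940 applies.
Total: $4,230 + $6,900 + $940 = $12,070.

$12,070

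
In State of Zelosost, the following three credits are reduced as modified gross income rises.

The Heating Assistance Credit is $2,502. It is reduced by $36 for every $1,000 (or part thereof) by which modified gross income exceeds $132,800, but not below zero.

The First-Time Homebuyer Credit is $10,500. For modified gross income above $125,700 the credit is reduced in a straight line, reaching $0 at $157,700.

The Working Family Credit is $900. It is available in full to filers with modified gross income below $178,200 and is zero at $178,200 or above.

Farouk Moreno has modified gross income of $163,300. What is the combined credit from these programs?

Heating Assistance Credit: income exceeds $132,800 by $30,500, which is 31 full-or-partial $1,000 increments; reduction = 31 × $36 = $1,116, leaving $1,386.
First-Time Homebuyer Credit: $163,300 is at or above $157,700, so the credit is $0.
Working Family Credit: $163,300 is below the $178,200 cutoff, so the full $900 applies.
Total: $1,386 + $0 + $900 = $2,286.

$2,286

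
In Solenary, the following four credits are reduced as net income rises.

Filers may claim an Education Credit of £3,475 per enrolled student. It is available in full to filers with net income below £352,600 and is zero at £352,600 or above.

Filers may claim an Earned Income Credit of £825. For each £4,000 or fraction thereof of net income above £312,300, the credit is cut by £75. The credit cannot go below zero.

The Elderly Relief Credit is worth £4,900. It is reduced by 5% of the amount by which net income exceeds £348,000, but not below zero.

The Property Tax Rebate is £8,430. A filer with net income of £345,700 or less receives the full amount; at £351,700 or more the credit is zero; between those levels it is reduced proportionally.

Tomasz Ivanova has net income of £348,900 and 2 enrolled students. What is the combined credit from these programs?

Education Credit: base = 2 × £3,475 = £6,950. £348,900 is below the £352,600 cutoff, so the full £6,950 applies.
Earned Income Credit: income exceeds £312,300 by £36,600, which is 10 full-or-partial £4,000 increments; reduction = 10 × £75 = £750, leaving £75.
Elderly Relief Credit: 5% of the £900 excess over £348,000 is £45; credit = £4,900 − £45 = £4,855.
Property Tax Rebate: £348,900 is £3,200 into a £6,000 phase-out range, leaving 2,800/6,000 of the credit: £8,430 × 2,800/6,000 = £3,934.
Total: £6,950 + £75 + £4,855 + £3,934 = £15,814.

£15,814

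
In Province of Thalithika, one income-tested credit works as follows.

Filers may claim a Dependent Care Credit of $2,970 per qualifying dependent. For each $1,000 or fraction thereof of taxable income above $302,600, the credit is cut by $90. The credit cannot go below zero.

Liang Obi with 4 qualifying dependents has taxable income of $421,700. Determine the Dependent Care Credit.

Dependent Care Credit: base = 4 × $2,970 = $11,880. income exceeds $302,600 by $119,100, which is 120 full-or-partial $1,000 increments; reduction = 120 × $90 = $10,800, leaving $1,080.

$1,080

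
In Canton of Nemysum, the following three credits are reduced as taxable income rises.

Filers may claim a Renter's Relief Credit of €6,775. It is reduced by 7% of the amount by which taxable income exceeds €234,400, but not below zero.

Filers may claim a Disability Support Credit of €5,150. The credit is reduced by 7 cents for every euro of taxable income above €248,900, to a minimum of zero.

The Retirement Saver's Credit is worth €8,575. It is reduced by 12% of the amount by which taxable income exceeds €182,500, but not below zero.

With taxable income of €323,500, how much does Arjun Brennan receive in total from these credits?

Renter's Relief Credit: 7% of the €89,100 excess over €234,400 is €6,237; credit = €6,775 − €6,237 = €538.
Disability Support Credit: 7% of the €74,600 excess over €248,900 is €5,222 ≥ base, so the credit is €0.
Retirement Saver's Credit: 12% of the €141,000 excess over €182,500 is €16,920 ≥ base, so the credit is €0.
Total: €538 + €0 + €0 = €538.

€538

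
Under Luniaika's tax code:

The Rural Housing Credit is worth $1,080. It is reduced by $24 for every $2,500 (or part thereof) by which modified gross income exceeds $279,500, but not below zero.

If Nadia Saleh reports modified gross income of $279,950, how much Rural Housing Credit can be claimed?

$1,056

Rural Housing Credit: income exceeds $279,500 by $450, which is 1 full-or-partial $2,500 increment; reduction = 1 × $24 = $24, leaving $1,056.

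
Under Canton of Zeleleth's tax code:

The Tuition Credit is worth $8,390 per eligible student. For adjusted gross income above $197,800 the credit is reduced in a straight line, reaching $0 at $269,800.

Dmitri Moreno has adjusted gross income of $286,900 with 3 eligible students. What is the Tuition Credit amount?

Tuition Credit: base = 3 × $8,390 = $25,170. $286,900 is at or above $269,800, so the credit is $0.

$0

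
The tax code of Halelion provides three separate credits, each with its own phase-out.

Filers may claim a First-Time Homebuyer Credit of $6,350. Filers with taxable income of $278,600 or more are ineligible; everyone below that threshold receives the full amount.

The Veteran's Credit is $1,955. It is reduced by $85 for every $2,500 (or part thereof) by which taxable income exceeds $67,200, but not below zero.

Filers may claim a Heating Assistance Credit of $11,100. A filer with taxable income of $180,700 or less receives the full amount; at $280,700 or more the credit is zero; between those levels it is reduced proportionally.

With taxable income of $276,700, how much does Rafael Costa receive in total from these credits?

First-Time Homebuyer Credit: $276,700 is below the $278,600 cutoff, so the full $6,350 applies.
Veteran's Credit: income exceeds $67,200 by $209,500 → 84 increments × $85 = $7,140 ≥ base, so the credit is $0.
Heating Assistance Credit: $276,700 is $96,000 into a $100,000 phase-out range, leaving 4,000/100,000 of the credit: $11,100 × 4,000/100,000 = $444.
Total: $6,350 + $0 + $444 = $6,794.

$6,794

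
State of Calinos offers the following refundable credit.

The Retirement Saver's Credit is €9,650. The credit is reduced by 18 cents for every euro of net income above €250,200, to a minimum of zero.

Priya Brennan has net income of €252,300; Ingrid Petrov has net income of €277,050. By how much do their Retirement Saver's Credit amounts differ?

Priya (€252,300): Retirement Saver's Credit: 18% of the €2,100 excess over €250,200 is €378; credit = €9,650 − €378 = €9,272.
Ingrid (€277,050): Retirement Saver's Credit: 18% of the €26,850 excess over €250,200 is €4,833; credit = €9,650 − €4,833 = €4,817.
Difference: |€9,272 − €4,817| = €4,455.

€4,455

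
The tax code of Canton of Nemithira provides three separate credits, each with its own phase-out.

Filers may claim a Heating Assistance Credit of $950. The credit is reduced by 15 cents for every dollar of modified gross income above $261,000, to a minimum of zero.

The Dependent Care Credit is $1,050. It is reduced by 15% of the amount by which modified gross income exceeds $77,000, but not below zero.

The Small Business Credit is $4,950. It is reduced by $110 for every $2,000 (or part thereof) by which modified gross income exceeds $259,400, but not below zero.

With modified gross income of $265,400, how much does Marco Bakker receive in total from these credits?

$4,910

Heating Assistance Credit: 15% of the $4,400 excess over $261,000 is $660; credit = $950 − $660 = $290.
Dependent Care Credit: 15% of the $188,400 excess over $77,000 is $28,260 ≥ base, so the credit is $0.
Small Business Credit: income exceeds $259,400 by $6,000, which is 3 full-or-partial $2,000 increments; reduction = 3 × $110 = $330, leaving $4,620.
Total: $290 + $0 + $4,620 = $4,910.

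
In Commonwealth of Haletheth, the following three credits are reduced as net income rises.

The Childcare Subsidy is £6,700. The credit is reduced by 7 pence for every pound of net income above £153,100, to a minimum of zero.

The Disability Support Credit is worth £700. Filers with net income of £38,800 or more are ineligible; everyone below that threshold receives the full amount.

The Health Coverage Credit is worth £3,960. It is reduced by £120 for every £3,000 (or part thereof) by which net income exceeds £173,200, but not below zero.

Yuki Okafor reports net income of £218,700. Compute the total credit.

£4,148

Childcare Subsidy: 7% of the £65,600 excess over £153,100 is £4,592; credit = £6,700 − £4,592 = £2,108.
Disability Support Credit: £218,700 meets or exceeds the £38,800 cutoff, so the credit is £0.
Health Coverage Credit: income exceeds £173,200 by £45,500, which is 16 full-or-partial £3,000 increments; reduction = 16 × £120 = £1,920, leaving £2,040.
Total: £2,108 + £0 + £2,040 = £4,148.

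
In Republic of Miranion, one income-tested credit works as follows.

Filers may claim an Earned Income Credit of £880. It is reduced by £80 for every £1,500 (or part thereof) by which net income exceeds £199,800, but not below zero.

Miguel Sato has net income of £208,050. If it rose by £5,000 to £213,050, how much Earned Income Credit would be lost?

£240

At £208,050 — income exceeds £199,800 by £8,250, which is 6 full-or-partial £1,500 increments; reduction = 6 × £80 = £480, leaving £400.
At £213,050 — income exceeds £199,800 by £13,250, which is 9 full-or-partial £1,500 increments; reduction = 9 × £80 = £720, leaving £160.
Lost: £400 − £160 = £240.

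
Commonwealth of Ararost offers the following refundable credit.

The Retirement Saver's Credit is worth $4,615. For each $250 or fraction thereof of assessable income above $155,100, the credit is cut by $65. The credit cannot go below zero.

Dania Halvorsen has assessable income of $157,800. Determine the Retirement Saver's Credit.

$3,900

Retirement Saver's Credit: income exceeds $155,100 by $2,700, which is 11 full-or-partial $250 increments; reduction = 11 × $65 = $715, leaving $3,900.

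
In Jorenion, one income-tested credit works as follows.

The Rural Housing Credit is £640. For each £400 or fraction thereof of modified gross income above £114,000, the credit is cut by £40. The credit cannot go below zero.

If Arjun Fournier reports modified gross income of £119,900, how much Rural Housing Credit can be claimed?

£40

Rural Housing Credit: income exceeds £114,000 by £5,900, which is 15 full-or-partial £400 increments; reduction = 15 × £40 = £600, leaving £40.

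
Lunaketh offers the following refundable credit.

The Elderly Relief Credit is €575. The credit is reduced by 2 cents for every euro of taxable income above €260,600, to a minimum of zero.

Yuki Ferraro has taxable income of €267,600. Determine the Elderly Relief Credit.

€435

Elderly Relief Credit: 2% of the €7,000 excess over €260,600 is €140; credit = €575 − €140 = €435.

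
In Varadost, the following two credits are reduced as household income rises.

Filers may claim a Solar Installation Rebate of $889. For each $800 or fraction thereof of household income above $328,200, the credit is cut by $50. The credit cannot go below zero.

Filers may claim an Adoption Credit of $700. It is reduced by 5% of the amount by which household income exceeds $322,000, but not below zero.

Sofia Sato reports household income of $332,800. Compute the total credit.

$749

Solar Installation Rebate: income exceeds $328,200 by $4,600, which is 6 full-or-partial $800 increments; reduction = 6 × $50 = $300, leaving $589.
Adoption Credit: 5% of the $10,800 excess over $322,000 is $540; credit = $700 − $540 = $160.
Total: $589 + $160 = $749.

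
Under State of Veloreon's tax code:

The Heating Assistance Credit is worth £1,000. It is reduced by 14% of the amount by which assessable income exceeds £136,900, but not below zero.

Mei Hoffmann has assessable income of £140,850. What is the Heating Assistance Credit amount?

£447

Heating Assistance Credit: 14% of the £3,950 excess over £136,900 is £553; credit = £1,000 − £553 = £447.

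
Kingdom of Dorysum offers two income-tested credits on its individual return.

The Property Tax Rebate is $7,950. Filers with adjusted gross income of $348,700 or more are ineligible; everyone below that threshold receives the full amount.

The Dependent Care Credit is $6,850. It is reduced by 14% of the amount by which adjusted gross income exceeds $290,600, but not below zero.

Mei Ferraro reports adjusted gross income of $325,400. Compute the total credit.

$9,928

Property Tax Rebate: $325,400 is below the $348,700 cutoff, so the full $7,950 applies.
Dependent Care Credit: 14% of the $34,800 excess over $290,600 is $4,872; credit = $6,850 − $4,872 = $1,978.
Total: $7,950 + $1,978 = $9,928.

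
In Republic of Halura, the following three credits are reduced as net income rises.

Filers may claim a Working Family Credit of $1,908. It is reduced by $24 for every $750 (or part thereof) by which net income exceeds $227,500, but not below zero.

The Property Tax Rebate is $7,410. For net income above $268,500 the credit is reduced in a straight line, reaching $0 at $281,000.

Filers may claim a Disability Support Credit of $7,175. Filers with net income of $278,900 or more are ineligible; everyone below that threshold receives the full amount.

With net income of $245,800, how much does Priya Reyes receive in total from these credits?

$15,893

Working Family Credit: income exceeds $227,500 by $18,300, which is 25 full-or-partial $750 increments; reduction = 25 × $24 = $600, leaving $1,308.
Property Tax Rebate: $245,800 is at or below the $268,500 threshold, so the full $7,410 applies.
Disability Support Credit: $245,800 is below the $278,900 cutoff, so the full $7,175 applies.
Total: $1,308 + $7,410 + $7,175 = $15,893.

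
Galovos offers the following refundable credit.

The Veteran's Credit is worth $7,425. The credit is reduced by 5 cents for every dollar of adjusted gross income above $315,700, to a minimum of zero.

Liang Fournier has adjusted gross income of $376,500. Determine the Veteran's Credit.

$4,385

Veteran's Credit: 5% of the $60,800 excess over $315,700 is $3,040; credit = $7,425 − $3,040 = $4,385.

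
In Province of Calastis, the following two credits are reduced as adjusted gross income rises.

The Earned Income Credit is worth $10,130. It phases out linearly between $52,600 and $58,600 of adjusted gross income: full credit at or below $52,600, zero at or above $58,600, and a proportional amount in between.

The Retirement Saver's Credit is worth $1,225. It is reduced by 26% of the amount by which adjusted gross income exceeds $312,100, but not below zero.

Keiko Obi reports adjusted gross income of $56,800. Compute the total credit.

Earned Income Credit: $56,800 is $4,200 into a $6,000 phase-out range, leaving 1,800/6,000 of the credit: $10,130 × 1,800/6,000 = $3,039.
Retirement Saver's Credit: $56,800 is at or below the $312,100 threshold, so the full $1,225 applies.
Total: $3,039 + $1,225 = $4,264.

$4,264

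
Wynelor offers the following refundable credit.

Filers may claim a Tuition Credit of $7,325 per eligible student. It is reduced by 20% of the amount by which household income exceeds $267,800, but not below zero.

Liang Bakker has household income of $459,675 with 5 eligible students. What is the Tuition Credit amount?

$0

Tuition Credit: base = 5 × $7,325 = $36,625. 20% of the $191,875 excess over $267,800 is $38,375 ≥ base, so the credit is $0.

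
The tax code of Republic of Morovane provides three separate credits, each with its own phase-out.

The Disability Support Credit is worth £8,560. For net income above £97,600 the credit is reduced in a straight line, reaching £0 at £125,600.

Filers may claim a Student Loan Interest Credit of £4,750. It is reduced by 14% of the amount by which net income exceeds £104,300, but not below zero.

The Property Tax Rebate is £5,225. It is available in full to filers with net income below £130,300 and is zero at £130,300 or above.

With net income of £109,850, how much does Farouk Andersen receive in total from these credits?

Disability Support Credit: £109,850 is £12,250 into a £28,000 phase-out range, leaving 15,750/28,000 of the credit: £8,560 × 15,750/28,000 = £4,815.
Student Loan Interest Credit: 14% of the £5,550 excess over £104,300 is £777; credit = £4,750 − £777 = £3,973.
Property Tax Rebate: £109,850 is below the £130,300 cutoff, so the full £5,225 applies.
Total: £4,815 + £3,973 + £5,225 = £14,013.

£14,013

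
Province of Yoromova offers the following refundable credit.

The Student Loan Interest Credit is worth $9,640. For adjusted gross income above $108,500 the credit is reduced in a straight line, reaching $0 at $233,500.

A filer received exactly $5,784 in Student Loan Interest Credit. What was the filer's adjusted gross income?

$158,500

$5,784 is 5,784/9,640 of the full $9,640, so 3,856/9,640 of the $125,000 range has been used: income = $108,500 + $125,000 × 3,856/9,640 = $158,500.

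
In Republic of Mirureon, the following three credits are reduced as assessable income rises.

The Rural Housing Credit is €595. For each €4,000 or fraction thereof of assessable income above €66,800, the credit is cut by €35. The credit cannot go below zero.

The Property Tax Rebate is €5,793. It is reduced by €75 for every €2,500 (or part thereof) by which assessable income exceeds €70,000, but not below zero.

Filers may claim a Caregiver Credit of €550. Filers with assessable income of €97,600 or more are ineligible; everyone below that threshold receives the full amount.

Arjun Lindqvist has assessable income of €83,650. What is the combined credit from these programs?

Rural Housing Credit: income exceeds €66,800 by €16,850, which is 5 full-or-partial €4,000 increments; reduction = 5 × €35 = €175, leaving €420.
Property Tax Rebate: income exceeds €70,000 by €13,650, which is 6 full-or-partial €2,500 increments; reduction = 6 × €75 = €450, leaving €5,343.
Caregiver Credit: €83,650 is below the €97,600 cutoff, so the full €550 applies.
Total: €420 + €5,343 + €550 = €6,313.

€6,313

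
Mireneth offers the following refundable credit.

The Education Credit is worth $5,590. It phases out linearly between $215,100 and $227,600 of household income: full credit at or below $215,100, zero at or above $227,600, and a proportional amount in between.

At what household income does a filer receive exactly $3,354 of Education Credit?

$220,100

$3,354 is 3,354/5,590 of the full $5,590, so 2,236/5,590 of the $12,500 range has been used: income = $215,100 + $12,500 × 2,236/5,590 = $220,100.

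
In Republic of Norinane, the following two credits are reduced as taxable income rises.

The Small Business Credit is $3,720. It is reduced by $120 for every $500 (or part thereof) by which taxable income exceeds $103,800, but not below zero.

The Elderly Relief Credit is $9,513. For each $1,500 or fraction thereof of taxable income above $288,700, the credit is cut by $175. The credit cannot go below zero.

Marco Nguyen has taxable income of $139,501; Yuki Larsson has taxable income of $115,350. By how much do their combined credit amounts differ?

Marco ($139,501): Small Business Credit: income exceeds $103,800 by $35,701 → 72 increments × $120 = $8,640 ≥ base, so the credit is $0. Elderly Relief Credit: $139,501 is at or below the $288,700 threshold, so the full $9,513 applies. total $0 + $9,513 = $9,513
Yuki ($115,350): Small Business Credit: income exceeds $103,800 by $11,550, which is 24 full-or-partial $500 increments; reduction = 24 × $120 = $2,880, leaving $840. Elderly Relief Credit: $115,350 is at or below the $288,700 threshold, so the full $9,513 applies. total $840 + $9,513 = $10,353
Difference: |$9,513 − $10,353| = $840.

$840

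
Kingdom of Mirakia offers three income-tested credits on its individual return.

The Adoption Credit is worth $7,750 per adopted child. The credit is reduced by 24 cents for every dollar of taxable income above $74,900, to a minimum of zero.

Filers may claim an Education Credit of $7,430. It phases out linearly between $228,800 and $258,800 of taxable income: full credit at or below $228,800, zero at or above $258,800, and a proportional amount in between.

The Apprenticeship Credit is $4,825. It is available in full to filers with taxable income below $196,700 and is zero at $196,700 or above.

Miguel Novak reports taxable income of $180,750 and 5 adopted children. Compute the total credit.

Adoption Credit: base = 5 × $7,750 = $38,750. 24% of the $105,850 excess over $74,900 is $25,404; credit = $38,750 − $25,404 = $13,346.
Education Credit: $180,750 is at or below the $228,800 threshold, so the full $7,430 applies.
Apprenticeship Credit: $180,750 is below the $196,700 cutoff, so the full $4,825 applies.
Total: $13,346 + $7,430 + $4,825 = $25,601.

$25,601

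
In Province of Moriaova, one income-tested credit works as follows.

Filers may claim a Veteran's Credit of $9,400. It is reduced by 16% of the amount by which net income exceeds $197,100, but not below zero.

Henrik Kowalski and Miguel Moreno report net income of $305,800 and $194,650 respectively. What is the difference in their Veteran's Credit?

Henrik ($305,800): Veteran's Credit: 16% of the $108,700 excess over $197,100 is $17,392 ≥ base, so the credit is $0.
Miguel ($194,650): Veteran's Credit: $194,650 is at or below the $197,100 threshold, so the full $9,400 applies.
Difference: |$0 − $9,400| = $9,400.

$9,400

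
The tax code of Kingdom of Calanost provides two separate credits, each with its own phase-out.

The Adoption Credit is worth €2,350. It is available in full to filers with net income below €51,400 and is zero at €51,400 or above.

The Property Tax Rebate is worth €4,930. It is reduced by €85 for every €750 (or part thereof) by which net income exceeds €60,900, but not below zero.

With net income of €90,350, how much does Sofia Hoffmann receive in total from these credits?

€1,530

Adoption Credit: €90,350 meets or exceeds the €51,400 cutoff, so the credit is €0.
Property Tax Rebate: income exceeds €60,900 by €29,450, which is 40 full-or-partial €750 increments; reduction = 40 × €85 = €3,400, leaving €1,530.
Total: €0 + €1,530 = €1,530.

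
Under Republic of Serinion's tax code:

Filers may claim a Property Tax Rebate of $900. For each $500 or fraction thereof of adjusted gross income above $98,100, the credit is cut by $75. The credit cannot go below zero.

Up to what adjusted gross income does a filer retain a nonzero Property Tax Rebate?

After 11 increments the reduction is 11 × $75 = $825, leaving $75; one more increment wipes it out. Increment 11 ends at excess 11 × $500 = $5,500, so the highest qualifying income is $98,100 + $5,500 = $103,600.

$103,600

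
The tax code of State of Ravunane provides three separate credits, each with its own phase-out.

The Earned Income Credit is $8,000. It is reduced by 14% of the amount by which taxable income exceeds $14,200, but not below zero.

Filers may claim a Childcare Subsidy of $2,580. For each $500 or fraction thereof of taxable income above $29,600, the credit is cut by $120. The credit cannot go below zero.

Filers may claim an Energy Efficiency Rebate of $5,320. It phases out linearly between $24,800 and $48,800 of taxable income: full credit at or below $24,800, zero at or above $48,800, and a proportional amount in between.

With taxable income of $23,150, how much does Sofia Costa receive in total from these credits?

$14,647

Earned Income Credit: 14% of the $8,950 excess over $14,200 is $1,253; credit = $8,000 − $1,253 = $6,747.
Childcare Subsidy: $23,150 is at or below the $29,600 threshold, so the full $2,580 applies.
Energy Efficiency Rebate: $23,150 is at or below the $24,800 threshold, so the full $5,320 applies.
Total: $6,747 + $2,580 + $5,320 = $14,647.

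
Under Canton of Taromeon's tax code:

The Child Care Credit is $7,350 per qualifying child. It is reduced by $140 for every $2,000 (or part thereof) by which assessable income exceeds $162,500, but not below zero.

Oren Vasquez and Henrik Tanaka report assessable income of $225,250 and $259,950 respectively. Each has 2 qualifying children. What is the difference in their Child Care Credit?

Oren ($225,250): Child Care Credit: base = 2 × $7,350 = $14,700. income exceeds $162,500 by $62,750, which is 32 full-or-partial $2,000 increments; reduction = 32 × $140 = $4,480, leaving $10,220.
Henrik ($259,950): Child Care Credit: base = 2 × $7,350 = $14,700. income exceeds $162,500 by $97,450, which is 49 full-or-partial $2,000 increments; reduction = 49 × $140 = $6,860, leaving $7,840.
Difference: |$10,220 − $7,840| = $2,380.

$2,380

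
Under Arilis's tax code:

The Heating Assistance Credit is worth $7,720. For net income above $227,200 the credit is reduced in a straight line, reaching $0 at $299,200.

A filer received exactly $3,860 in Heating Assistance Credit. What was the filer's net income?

$3,860 is 3,860/7,720 of the full $7,720, so 3,860/7,720 of the $72,000 range has been used: income = $227,200 + $72,000 × 3,860/7,720 = $263,200.

$263,200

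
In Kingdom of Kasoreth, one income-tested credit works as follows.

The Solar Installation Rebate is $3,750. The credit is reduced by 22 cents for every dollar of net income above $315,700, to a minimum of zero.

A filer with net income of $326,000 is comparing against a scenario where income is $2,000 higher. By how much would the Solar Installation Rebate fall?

$440

At $326,000 — 22% of the $10,300 excess over $315,700 is $2,266; credit = $3,750 − $2,266 = $1,484.
At $328,000 — 22% of the $12,300 excess over $315,700 is $2,706; credit = $3,750 − $2,706 = $1,044.
Lost: $1,484 − $1,044 = $440.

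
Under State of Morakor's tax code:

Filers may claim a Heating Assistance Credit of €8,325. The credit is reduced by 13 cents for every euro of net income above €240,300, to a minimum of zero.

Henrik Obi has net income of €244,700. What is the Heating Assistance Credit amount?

Heating Assistance Credit: 13% of the €4,400 excess over €240,300 is €572; credit = €8,325 − €572 = €7,753.

€7,753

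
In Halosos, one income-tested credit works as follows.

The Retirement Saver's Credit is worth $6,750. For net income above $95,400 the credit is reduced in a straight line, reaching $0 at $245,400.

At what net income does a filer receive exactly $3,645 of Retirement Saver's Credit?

$164,400

$3,645 is 3,645/6,750 of the full $6,750, so 3,105/6,750 of the $150,000 range has been used: income = $95,400 + $150,000 × 3,105/6,750 = $164,400.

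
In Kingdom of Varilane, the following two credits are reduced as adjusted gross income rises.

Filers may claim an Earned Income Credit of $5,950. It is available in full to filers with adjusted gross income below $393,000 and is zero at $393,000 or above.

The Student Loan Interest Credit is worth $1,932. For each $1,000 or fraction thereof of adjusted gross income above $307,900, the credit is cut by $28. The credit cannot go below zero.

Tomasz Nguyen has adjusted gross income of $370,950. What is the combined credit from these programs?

$6,090

Earned Income Credit: $370,950 is below the $393,000 cutoff, so the full $5,950 applies.
Student Loan Interest Credit: income exceeds $307,900 by $63,050, which is 64 full-or-partial $1,000 increments; reduction = 64 × $28 = $1,792, leaving $140.
Total: $5,950 + $140 = $6,090.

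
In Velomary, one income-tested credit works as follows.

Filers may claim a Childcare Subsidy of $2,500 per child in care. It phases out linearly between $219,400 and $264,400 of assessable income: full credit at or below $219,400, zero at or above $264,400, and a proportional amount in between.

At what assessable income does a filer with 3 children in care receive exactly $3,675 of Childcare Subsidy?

$242,350

Full credit = 3 × $2,500 = $7,500.
$3,675 is 3,675/7,500 of the full $7,500, so 3,825/7,500 of the $45,000 range has been used: income = $219,400 + $45,000 × 3,825/7,500 = $242,350.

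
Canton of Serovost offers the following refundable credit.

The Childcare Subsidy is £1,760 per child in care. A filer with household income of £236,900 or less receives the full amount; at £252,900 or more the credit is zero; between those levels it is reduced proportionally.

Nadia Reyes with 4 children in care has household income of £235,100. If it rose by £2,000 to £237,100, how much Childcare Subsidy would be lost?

£88

At £235,100 — base = 4 × £1,760 = £7,040. £235,100 is at or below the £236,900 threshold, so the full £7,040 applies.
At £237,100 — base = 4 × £1,760 = £7,040. £237,100 is £200 into a £16,000 phase-out range, leaving 15,800/16,000 of the credit: £7,040 × 15,800/16,000 = £6,952.
Lost: £7,040 − £6,952 = £88.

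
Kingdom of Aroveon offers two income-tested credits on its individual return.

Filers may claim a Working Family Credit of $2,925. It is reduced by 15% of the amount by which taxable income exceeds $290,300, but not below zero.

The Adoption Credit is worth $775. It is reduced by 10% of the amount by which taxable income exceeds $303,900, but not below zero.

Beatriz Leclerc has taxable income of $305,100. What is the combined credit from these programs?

Working Family Credit: 15% of the $14,800 excess over $290,300 is $2,220; credit = $2,925 − $2,220 = $705.
Adoption Credit: 10% of the $1,200 excess over $303,900 is $120; credit = $775 − $120 = $655.
Total: $705 + $655 = $1,360.

$1,360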